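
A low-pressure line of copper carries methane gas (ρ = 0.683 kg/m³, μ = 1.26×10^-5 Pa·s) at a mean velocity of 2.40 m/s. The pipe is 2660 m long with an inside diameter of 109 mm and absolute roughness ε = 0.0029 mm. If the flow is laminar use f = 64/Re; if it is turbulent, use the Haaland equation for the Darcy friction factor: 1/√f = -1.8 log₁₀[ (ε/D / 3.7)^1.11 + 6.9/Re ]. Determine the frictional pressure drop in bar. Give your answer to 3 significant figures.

Reynolds number Re = ρVD/μ = 0.683 · 2.4 · 0.109 / 1.26e-05 = 1.418e+04.
Re > 4000 → turbulent. Relative roughness ε/D = 2.9e-06/0.109 = 2.66e-05. Haaland: 1/√f = -1.8 log₁₀[(2.66e-05/3.7)^1.11 + 6.9/1.418e+04] = -1.8 log₁₀[1.95e-06 + 0.000487] = 5.96, so f = 0.02815.
Darcy-Weisbach: ΔP = f(L/D)(ρV²/2) = 0.02815·(2660/0.109)·(0.683·2.4²/2) = 0.02815·2.44e+04·1.967 = 1351 Pa.
ΔP = 1351 Pa = 0.0135 bar.

ΔP ≈ 0.0135 bar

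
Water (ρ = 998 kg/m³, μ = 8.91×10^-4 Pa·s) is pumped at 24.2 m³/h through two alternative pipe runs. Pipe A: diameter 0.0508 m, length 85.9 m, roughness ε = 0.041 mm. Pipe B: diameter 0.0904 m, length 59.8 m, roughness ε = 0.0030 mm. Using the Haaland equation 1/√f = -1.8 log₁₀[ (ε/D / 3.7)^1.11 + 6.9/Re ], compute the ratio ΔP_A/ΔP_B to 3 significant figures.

ΔP_A/ΔP_B ≈ 29.2

Pipe A: V = Q/A = 0.006722/0.002027 = 3.317 m/s; Re = 1.887e+05; ε/D = 0.000807; Haaland → f = 0.02018; ΔP_A = f(L/D)(ρV²/2) = 1.873e+05 Pa.
Pipe B: V = Q/A = 0.006722/0.006418 = 1.047 m/s; Re = 1.06e+05; ε/D = 3.32e-05; Haaland → f = 0.01775; ΔP_B = f(L/D)(ρV²/2) = 6426 Pa.
ΔP_A/ΔP_B = 1.873e+05/6426 = 29.2.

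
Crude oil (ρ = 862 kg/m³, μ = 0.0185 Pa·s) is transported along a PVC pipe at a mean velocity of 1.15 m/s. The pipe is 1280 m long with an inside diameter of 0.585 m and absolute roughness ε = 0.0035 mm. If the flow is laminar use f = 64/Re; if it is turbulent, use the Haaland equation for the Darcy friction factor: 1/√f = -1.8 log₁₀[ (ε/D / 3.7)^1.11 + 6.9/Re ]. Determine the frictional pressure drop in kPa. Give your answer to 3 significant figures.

ΔP ≈ 28.8 kPa

Reynolds number Re = ρVD/μ = 862 · 1.15 · 0.585 / 0.0185 = 3.135e+04.
Re > 4000 → turbulent. Relative roughness ε/D = 3.5e-06/0.585 = 5.98e-06. Haaland: 1/√f = -1.8 log₁₀[(5.98e-06/3.7)^1.11 + 6.9/3.135e+04] = -1.8 log₁₀[3.73e-07 + 0.00022] = 6.582, so f = 0.02308.
Darcy-Weisbach: ΔP = f(L/D)(ρV²/2) = 0.02308·(1280/0.585)·(862·1.15²/2) = 0.02308·2188·570 = 2.879e+04 Pa.
ΔP = 2.879e+04 Pa = 28.8 kPa.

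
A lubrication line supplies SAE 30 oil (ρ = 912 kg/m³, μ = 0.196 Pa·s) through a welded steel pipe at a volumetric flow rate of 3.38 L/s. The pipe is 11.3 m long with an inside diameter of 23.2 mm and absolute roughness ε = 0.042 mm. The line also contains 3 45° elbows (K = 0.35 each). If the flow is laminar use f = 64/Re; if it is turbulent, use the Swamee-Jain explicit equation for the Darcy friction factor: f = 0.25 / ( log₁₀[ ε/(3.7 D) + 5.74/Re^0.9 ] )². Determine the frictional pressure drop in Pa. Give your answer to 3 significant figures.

Q = 3.38 L/s = 3.38/1000 = 0.00338 m³/s.
Cross-sectional area A = πD²/4 = π(0.0232)²/4 = 0.0004227 m²; mean velocity V = Q/A = 0.00338/0.0004227 = 7.996 m/s.
Reynolds number Re = ρVD/μ = 912 · 7.996 · 0.0232 / 0.196 = 863.1.
Re < 2300 → laminar flow, so f = 64/Re = 64/863.1 = 0.07415 (the turbulent correlation is not needed).
Total minor-loss coefficient ΣK = 3·0.35 = 1.05.
ΔP = [f·L/D + ΣK]·(ρV²/2) = [0.07415·11.3/0.0232 + 1.05]·(912·7.996²/2) = [36.12 + 1.05]·2.915e+04 = 1.083e+06 Pa.

ΔP ≈ 1.08×10^6 Pa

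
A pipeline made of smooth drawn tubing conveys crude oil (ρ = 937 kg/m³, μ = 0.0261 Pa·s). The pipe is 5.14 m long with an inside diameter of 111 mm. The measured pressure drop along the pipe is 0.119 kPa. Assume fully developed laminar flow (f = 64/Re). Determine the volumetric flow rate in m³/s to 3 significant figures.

Q ≈ 0.00331 m³/s

For laminar flow, f = 64/Re with Re = ρVD/μ, so Darcy-Weisbach reduces to ΔP = 32μLV/D². Solving for V: V = ΔP·D²/(32μL) = 119·(0.111)²/(32·0.0261·5.14) = 0.3415 m/s.
Check: Re = ρVD/μ = 937·0.3415·0.111/0.0261 = 1361 < 2300, so the laminar assumption holds.
Q = V·A = 0.3415·(π/4·0.111²) = 0.003305 m³/s = 0.00331 m³/s.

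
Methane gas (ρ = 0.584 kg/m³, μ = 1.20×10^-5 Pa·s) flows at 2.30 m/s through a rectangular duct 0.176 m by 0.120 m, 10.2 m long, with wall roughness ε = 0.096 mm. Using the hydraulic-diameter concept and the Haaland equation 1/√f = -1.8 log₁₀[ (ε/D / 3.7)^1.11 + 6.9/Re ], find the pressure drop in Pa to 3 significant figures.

ΔP ≈ 3.13 Pa

Hydraulic diameter D_h = 4A/P = 4·(0.176·0.12)/(2·(0.176+0.12)) = 0.08448/0.592 = 0.1427 m.
Re = ρVD_h/μ = 0.584·2.3·0.1427/1.2e-05 = 1.597e+04.
ε/D_h = 9.6e-05/0.1427 = 0.000673; Haaland gives 1/√f = -1.8 log₁₀[7.05e-05+0.000432] = 5.938, so f = 0.02836.
ΔP = f(L/D_h)(ρV²/2) = 0.02836·10.2/0.1427·1.545 = 3.131 Pa.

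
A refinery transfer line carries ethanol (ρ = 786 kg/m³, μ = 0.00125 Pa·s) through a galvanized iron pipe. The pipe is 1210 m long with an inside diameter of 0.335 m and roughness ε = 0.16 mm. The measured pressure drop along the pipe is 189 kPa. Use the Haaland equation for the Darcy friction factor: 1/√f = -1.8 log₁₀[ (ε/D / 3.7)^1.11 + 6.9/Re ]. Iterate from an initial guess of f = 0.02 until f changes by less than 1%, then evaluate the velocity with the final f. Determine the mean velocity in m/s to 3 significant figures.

Rearranging Darcy-Weisbach: V = √(2·ΔP·D/(f·L·ρ)). With ε/D = 0.00016/0.335 = 0.000478, iterate starting from f = 0.02:
  f = 0.02 → V = √(2·1.89e+05·0.335/(0.02·1210·786)) = 2.58 m/s; Re = ρVD/μ = 5.435e+05; f → 0.01737
  f = 0.01737 → V = 2.769 m/s; Re = 5.832e+05; f → 0.01732
Converged (Δf/f < 1%). With the final f = 0.01732: V = √(2·1.89e+05·0.335/(0.01732·1210·786)) = 2.773 m/s.

V ≈ 2.77 m/s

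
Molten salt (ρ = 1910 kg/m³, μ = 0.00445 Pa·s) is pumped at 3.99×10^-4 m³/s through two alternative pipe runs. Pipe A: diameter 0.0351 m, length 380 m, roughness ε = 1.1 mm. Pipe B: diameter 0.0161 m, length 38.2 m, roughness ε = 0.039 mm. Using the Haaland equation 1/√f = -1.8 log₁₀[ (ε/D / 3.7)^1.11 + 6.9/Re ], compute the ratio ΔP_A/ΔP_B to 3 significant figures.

ΔP_A/ΔP_B ≈ 0.395

Pipe A: V = Q/A = 0.000399/0.0009676 = 0.4124 m/s; Re = 6212; ε/D = 0.0313; Haaland → f = 0.06302; ΔP_A = f(L/D)(ρV²/2) = 1.108e+05 Pa.
Pipe B: V = Q/A = 0.000399/0.0002036 = 1.96 m/s; Re = 1.354e+04; ε/D = 0.00242; Haaland → f = 0.0322; ΔP_B = f(L/D)(ρV²/2) = 2.803e+05 Pa.
ΔP_A/ΔP_B = 1.108e+05/2.803e+05 = 0.395.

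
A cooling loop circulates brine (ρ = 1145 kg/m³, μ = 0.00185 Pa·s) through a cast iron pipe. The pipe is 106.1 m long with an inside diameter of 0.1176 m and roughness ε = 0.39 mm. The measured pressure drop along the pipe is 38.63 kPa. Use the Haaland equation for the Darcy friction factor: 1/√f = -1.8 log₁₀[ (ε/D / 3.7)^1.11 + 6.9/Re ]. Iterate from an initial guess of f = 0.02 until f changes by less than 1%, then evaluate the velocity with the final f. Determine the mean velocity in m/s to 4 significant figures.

V ≈ 1.637 m/s

Rearranging Darcy-Weisbach: V = √(2·ΔP·D/(f·L·ρ)). With ε/D = 0.00039/0.1176 = 0.00332, iterate starting from f = 0.02:
  f = 0.02 → V = √(2·3.863e+04·0.1176/(0.02·106.1·1145)) = 1.934 m/s; Re = ρVD/μ = 1.407e+05; f → 0.02776
  f = 0.02776 → V = 1.641 m/s; Re = 1.195e+05; f → 0.0279
Converged (Δf/f < 1%). With the final f = 0.0279: V = √(2·3.863e+04·0.1176/(0.0279·106.1·1145)) = 1.637 m/s.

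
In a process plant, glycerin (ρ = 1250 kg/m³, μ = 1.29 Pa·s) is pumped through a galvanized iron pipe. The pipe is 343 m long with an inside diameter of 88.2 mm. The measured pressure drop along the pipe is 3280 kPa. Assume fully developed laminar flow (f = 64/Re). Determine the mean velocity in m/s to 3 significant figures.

For laminar flow, f = 64/Re with Re = ρVD/μ, so Darcy-Weisbach reduces to ΔP = 32μLV/D². Solving for V: V = ΔP·D²/(32μL) = 3.28e+06·(0.0882)²/(32·1.29·343) = 1.802 m/s.
Check: Re = ρVD/μ = 1250·1.802·0.0882/1.29 = 154 < 2300, so the laminar assumption holds.

V ≈ 1.80 m/s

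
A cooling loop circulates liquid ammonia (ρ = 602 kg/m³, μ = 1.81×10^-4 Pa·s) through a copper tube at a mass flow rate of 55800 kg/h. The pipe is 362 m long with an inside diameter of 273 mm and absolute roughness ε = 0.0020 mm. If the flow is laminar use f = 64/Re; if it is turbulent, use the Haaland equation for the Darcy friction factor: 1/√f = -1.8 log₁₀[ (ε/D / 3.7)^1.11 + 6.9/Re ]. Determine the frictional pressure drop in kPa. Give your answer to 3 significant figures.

ṁ = 55800 kg/h = 55800/3600 = 15.5 kg/s.
A = πD²/4 = π(0.273)²/4 = 0.05853 m²; mean velocity V = ṁ/(ρA) = 15.5/(602 · 0.05853) = 0.4399 m/s.
Reynolds number Re = ρVD/μ = 602 · 0.4399 · 0.273 / 0.000181 = 3.994e+05.
Re > 4000 → turbulent. Relative roughness ε/D = 2e-06/0.273 = 7.33e-06. Haaland: 1/√f = -1.8 log₁₀[(7.33e-06/3.7)^1.11 + 6.9/3.994e+05] = -1.8 log₁₀[4.67e-07 + 1.73e-05] = 8.552, so f = 0.01367.
Darcy-Weisbach: ΔP = f(L/D)(ρV²/2) = 0.01367·(362/0.273)·(602·0.4399²/2) = 0.01367·1326·58.24 = 1056 Pa.
ΔP = 1056 Pa = 1.06 kPa.

ΔP ≈ 1.06 kPa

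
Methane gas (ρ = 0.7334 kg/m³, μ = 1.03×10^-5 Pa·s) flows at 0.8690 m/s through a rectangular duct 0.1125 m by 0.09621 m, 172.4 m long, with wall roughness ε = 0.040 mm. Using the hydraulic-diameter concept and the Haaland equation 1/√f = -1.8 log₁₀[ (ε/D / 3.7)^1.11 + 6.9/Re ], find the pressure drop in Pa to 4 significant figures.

Hydraulic diameter D_h = 4A/P = 4·(0.1125·0.09621)/(2·(0.1125+0.09621)) = 0.04329/0.4174 = 0.1037 m.
Re = ρVD_h/μ = 0.7334·0.869·0.1037/1.03e-05 = 6418.
ε/D_h = 4e-05/0.1037 = 0.000386; Haaland gives 1/√f = -1.8 log₁₀[3.8e-05+0.00108] = 5.316, so f = 0.03538.
ΔP = f(L/D_h)(ρV²/2) = 0.03538·172.4/0.1037·0.2769 = 16.29 Pa.

ΔP ≈ 16.29 Pa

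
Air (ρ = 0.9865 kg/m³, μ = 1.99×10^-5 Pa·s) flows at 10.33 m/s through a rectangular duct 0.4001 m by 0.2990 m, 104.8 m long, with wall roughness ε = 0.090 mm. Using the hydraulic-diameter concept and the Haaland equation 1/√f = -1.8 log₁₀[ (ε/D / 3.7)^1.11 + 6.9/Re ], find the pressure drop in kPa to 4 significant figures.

ΔP ≈ 0.2830 kPa

Hydraulic diameter D_h = 4A/P = 4·(0.4001·0.299)/(2·(0.4001+0.299)) = 0.4785/1.398 = 0.3422 m.
Re = ρVD_h/μ = 0.9865·10.33·0.3422/1.99e-05 = 1.753e+05.
ε/D_h = 9e-05/0.3422 = 0.000263; Haaland gives 1/√f = -1.8 log₁₀[2.49e-05+3.94e-05] = 7.546, so f = 0.01756.
ΔP = f(L/D_h)(ρV²/2) = 0.01756·104.8/0.3422·52.63 = 283 Pa.
ΔP = 0.2830 kPa.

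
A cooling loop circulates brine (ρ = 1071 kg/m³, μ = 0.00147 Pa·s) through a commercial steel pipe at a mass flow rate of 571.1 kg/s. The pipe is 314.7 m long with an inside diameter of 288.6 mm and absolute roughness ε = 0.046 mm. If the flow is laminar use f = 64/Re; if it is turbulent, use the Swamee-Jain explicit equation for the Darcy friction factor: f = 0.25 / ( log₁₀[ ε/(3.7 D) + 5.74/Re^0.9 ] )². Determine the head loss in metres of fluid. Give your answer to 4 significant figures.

A = πD²/4 = π(0.2886)²/4 = 0.06542 m²; mean velocity V = ṁ/(ρA) = 571.1/(1071 · 0.06542) = 8.152 m/s.
Reynolds number Re = ρVD/μ = 1071 · 8.152 · 0.2886 / 0.00147 = 1.714e+06.
Re > 4000 → turbulent. Relative roughness ε/D = 4.6e-05/0.2886 = 0.000159. Swamee-Jain: f = 0.25/(log₁₀[0.000159/3.7 + 5.74/1.714e+06^0.9])² = 0.25/(log₁₀[4.31e-05 + 1.41e-05])² = 0.25/(-4.243)² = 0.01389.
Darcy-Weisbach: ΔP = f(L/D)(ρV²/2) = 0.01389·(314.7/0.2886)·(1071·8.152²/2) = 0.01389·1090·3.558e+04 = 5.388e+05 Pa.
Head loss h_f = ΔP/(ρg) = 5.388e+05/(1071·9.81) = 51.28 m.

h_f ≈ 51.28 m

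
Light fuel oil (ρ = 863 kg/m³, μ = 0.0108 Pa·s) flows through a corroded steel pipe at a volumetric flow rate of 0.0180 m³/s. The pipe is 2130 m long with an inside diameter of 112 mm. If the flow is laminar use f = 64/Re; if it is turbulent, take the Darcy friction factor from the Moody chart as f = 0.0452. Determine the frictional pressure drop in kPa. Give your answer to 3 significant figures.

Cross-sectional area A = πD²/4 = π(0.112)²/4 = 0.009852 m²; mean velocity V = Q/A = 0.018/0.009852 = 1.827 m/s.
Reynolds number Re = ρVD/μ = 863 · 1.827 · 0.112 / 0.0108 = 1.635e+04.
Re > 4000 → turbulent; use the Moody-chart value f = 0.0452.
Darcy-Weisbach: ΔP = f(L/D)(ρV²/2) = 0.0452·(2130/0.112)·(863·1.827²/2) = 0.0452·1.902e+04·1440 = 1.238e+06 Pa.
ΔP = 1.238e+06 Pa = 1240 kPa.

ΔP ≈ 1240 kPa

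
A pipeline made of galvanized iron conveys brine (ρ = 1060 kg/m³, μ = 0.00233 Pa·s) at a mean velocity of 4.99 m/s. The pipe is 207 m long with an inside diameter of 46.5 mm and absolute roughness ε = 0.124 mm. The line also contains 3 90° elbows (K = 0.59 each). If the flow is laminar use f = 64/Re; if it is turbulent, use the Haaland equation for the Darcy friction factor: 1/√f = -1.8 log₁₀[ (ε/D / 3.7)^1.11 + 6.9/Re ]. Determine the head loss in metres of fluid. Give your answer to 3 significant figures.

h_f ≈ 152 m

Reynolds number Re = ρVD/μ = 1060 · 4.99 · 0.0465 / 0.00233 = 1.056e+05.
Re > 4000 → turbulent. Relative roughness ε/D = 0.000124/0.0465 = 0.00267. Haaland: 1/√f = -1.8 log₁₀[(0.00267/3.7)^1.11 + 6.9/1.056e+05] = -1.8 log₁₀[0.000325 + 6.54e-05] = 6.135, so f = 0.02657.
Total minor-loss coefficient ΣK = 3·0.59 = 1.77.
ΔP = [f·L/D + ΣK]·(ρV²/2) = [0.02657·207/0.0465 + 1.77]·(1060·4.99²/2) = [118.3 + 1.77]·1.32e+04 = 1.584e+06 Pa.
Head loss h_f = ΔP/(ρg) = 1.584e+06/(1060·9.81) = 152 m.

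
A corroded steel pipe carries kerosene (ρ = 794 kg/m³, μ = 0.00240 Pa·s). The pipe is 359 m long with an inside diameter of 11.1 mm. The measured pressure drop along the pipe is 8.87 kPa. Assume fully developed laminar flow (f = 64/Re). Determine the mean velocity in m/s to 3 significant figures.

V ≈ 0.0396 m/s

For laminar flow, f = 64/Re with Re = ρVD/μ, so Darcy-Weisbach reduces to ΔP = 32μLV/D². Solving for V: V = ΔP·D²/(32μL) = 8870·(0.0111)²/(32·0.0024·359) = 0.03964 m/s.
Check: Re = ρVD/μ = 794·0.03964·0.0111/0.0024 = 145.6 < 2300, so the laminar assumption holds.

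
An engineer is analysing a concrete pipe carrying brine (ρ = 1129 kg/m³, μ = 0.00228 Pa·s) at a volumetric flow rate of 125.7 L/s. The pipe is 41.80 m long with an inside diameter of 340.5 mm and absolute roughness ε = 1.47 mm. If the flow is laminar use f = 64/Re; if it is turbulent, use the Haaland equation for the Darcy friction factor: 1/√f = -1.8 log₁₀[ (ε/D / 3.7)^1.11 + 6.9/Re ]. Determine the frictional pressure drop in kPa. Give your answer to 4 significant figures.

Q = 125.7 L/s = 125.7/1000 = 0.1257 m³/s.
Cross-sectional area A = πD²/4 = π(0.3405)²/4 = 0.09106 m²; mean velocity V = Q/A = 0.1257/0.09106 = 1.38 m/s.
Reynolds number Re = ρVD/μ = 1129 · 1.38 · 0.3405 / 0.00228 = 2.327e+05.
Re > 4000 → turbulent. Relative roughness ε/D = 0.00147/0.3405 = 0.00432. Haaland: 1/√f = -1.8 log₁₀[(0.00432/3.7)^1.11 + 6.9/2.327e+05] = -1.8 log₁₀[0.000555 + 2.96e-05] = 5.819, so f = 0.02953.
Darcy-Weisbach: ΔP = f(L/D)(ρV²/2) = 0.02953·(41.8/0.3405)·(1129·1.38²/2) = 0.02953·122.8·1076 = 3899 Pa.
ΔP = 3899 Pa = 3.899 kPa.

ΔP ≈ 3.899 kPa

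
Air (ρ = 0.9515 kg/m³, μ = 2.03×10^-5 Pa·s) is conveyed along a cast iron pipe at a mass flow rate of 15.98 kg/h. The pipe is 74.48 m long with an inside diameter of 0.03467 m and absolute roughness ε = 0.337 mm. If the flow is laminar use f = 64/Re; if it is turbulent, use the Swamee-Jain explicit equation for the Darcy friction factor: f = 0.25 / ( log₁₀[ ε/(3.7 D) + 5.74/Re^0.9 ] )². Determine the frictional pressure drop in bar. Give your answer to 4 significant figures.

ṁ = 15.98 kg/h = 15.98/3600 = 0.004439 kg/s.
A = πD²/4 = π(0.03467)²/4 = 0.0009441 m²; mean velocity V = ṁ/(ρA) = 0.004439/(0.9515 · 0.0009441) = 4.942 m/s.
Reynolds number Re = ρVD/μ = 0.9515 · 4.942 · 0.03467 / 2.03e-05 = 8030.
Re > 4000 → turbulent. Relative roughness ε/D = 0.000337/0.03467 = 0.00972. Swamee-Jain: f = 0.25/(log₁₀[0.00972/3.7 + 5.74/8030^0.9])² = 0.25/(log₁₀[0.00263 + 0.00176])² = 0.25/(-2.358)² = 0.04496.
Darcy-Weisbach: ΔP = f(L/D)(ρV²/2) = 0.04496·(74.48/0.03467)·(0.9515·4.942²/2) = 0.04496·2148·11.62 = 1122 Pa.
ΔP = 1122 Pa = 0.01122 bar.

ΔP ≈ 0.01122 bar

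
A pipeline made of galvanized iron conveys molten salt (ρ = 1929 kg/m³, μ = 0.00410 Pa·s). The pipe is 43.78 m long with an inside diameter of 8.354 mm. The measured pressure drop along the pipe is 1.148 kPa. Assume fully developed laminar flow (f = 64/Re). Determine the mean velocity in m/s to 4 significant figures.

V ≈ 0.01395 m/s

For laminar flow, f = 64/Re with Re = ρVD/μ, so Darcy-Weisbach reduces to ΔP = 32μLV/D². Solving for V: V = ΔP·D²/(32μL) = 1148·(0.008354)²/(32·0.0041·43.78) = 0.01395 m/s.
Check: Re = ρVD/μ = 1929·0.01395·0.008354/0.0041 = 54.82 < 2300, so the laminar assumption holds.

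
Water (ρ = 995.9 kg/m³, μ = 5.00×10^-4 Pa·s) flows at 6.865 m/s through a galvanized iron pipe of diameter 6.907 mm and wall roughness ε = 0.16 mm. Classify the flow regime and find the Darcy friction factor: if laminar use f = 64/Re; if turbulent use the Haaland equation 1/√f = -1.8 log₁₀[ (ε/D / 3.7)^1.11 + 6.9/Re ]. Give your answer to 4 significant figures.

f ≈ 0.05197

Re = ρVD/μ = 995.9·6.865·0.006907/0.0005 = 9.444e+04.
Re > 4000 → turbulent. ε/D = 0.00016/0.006907 = 0.0232; Haaland: 1/√f = -1.8 log₁₀[0.00358 + 7.31e-05] = 4.387, so f = 0.05197.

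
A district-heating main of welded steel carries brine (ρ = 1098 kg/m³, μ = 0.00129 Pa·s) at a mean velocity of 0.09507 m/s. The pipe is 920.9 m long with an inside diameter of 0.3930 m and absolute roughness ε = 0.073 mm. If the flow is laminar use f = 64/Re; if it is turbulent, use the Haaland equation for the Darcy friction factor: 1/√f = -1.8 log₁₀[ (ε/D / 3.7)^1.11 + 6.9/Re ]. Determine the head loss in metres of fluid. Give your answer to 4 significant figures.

Reynolds number Re = ρVD/μ = 1098 · 0.09507 · 0.393 / 0.00129 = 3.18e+04.
Re > 4000 → turbulent. Relative roughness ε/D = 7.3e-05/0.393 = 0.000186. Haaland: 1/√f = -1.8 log₁₀[(0.000186/3.7)^1.11 + 6.9/3.18e+04] = -1.8 log₁₀[1.69e-05 + 0.000217] = 6.536, so f = 0.02341.
Darcy-Weisbach: ΔP = f(L/D)(ρV²/2) = 0.02341·(920.9/0.393)·(1098·0.09507²/2) = 0.02341·2343·4.962 = 272.2 Pa.
Head loss h_f = ΔP/(ρg) = 272.2/(1098·9.81) = 0.02527 m.

h_f ≈ 0.02527 m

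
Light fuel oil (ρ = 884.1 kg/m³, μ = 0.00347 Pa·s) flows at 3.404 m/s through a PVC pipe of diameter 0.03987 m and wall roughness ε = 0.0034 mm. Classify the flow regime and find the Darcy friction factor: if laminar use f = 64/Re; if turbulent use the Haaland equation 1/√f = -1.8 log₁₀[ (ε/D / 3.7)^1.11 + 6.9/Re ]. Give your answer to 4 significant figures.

f ≈ 0.02273

Re = ρVD/μ = 884.1·3.404·0.03987/0.00347 = 3.458e+04.
Re > 4000 → turbulent. ε/D = 3.4e-06/0.03987 = 8.53e-05; Haaland: 1/√f = -1.8 log₁₀[7.12e-06 + 0.0002] = 6.633, so f = 0.02273.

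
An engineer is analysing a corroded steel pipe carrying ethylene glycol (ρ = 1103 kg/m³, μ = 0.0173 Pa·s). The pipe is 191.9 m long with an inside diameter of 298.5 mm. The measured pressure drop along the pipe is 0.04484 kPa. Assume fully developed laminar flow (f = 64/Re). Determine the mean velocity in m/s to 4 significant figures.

V ≈ 0.03761 m/s

For laminar flow, f = 64/Re with Re = ρVD/μ, so Darcy-Weisbach reduces to ΔP = 32μLV/D². Solving for V: V = ΔP·D²/(32μL) = 44.84·(0.2985)²/(32·0.0173·191.9) = 0.03761 m/s.
Check: Re = ρVD/μ = 1103·0.03761·0.2985/0.0173 = 715.7 < 2300, so the laminar assumption holds.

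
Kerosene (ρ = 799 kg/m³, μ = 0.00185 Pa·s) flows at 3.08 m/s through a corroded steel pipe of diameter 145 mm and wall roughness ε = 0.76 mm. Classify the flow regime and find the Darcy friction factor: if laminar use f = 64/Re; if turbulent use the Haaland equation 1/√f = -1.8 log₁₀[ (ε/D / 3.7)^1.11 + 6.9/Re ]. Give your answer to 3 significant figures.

f ≈ 0.0313

Re = ρVD/μ = 799·3.08·0.145/0.00185 = 1.929e+05.
Re > 4000 → turbulent. ε/D = 0.00076/0.145 = 0.00524; Haaland: 1/√f = -1.8 log₁₀[0.000688 + 3.58e-05] = 5.652, so f = 0.0313.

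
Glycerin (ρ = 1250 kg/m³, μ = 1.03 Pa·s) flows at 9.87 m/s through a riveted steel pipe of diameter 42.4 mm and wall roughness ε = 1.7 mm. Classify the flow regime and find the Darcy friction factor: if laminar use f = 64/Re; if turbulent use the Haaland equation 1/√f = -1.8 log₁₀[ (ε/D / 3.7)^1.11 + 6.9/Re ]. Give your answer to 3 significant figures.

f ≈ 0.126

Re = ρVD/μ = 1250·9.87·0.0424/1.03 = 507.9.
Re < 2300 → laminar, so f = 64/Re = 0.126 (roughness is irrelevant in laminar flow).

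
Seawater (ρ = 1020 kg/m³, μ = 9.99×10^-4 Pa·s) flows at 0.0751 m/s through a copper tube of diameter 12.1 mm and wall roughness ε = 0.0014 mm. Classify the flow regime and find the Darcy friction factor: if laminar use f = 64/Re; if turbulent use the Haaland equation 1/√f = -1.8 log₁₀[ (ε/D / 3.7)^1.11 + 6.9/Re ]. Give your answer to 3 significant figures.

f ≈ 0.0690

Re = ρVD/μ = 1020·0.0751·0.0121/0.000999 = 927.8.
Re < 2300 → laminar, so f = 64/Re = 0.06898 (roughness is irrelevant in laminar flow).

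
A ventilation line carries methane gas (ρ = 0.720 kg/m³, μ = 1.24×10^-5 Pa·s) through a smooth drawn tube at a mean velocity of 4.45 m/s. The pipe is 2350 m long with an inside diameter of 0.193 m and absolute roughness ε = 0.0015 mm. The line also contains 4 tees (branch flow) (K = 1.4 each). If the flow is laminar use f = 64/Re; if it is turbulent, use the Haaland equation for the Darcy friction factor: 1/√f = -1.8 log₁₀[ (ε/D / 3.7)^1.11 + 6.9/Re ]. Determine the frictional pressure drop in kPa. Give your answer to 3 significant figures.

ΔP ≈ 1.84 kPa

Reynolds number Re = ρVD/μ = 0.72 · 4.45 · 0.193 / 1.24e-05 = 4.987e+04.
Re > 4000 → turbulent. Relative roughness ε/D = 1.5e-06/0.193 = 7.77e-06. Haaland: 1/√f = -1.8 log₁₀[(7.77e-06/3.7)^1.11 + 6.9/4.987e+04] = -1.8 log₁₀[4.99e-07 + 0.000138] = 6.943, so f = 0.02074.
Total minor-loss coefficient ΣK = 4·1.4 = 5.6.
ΔP = [f·L/D + ΣK]·(ρV²/2) = [0.02074·2350/0.193 + 5.6]·(0.72·4.45²/2) = [252.6 + 5.6]·7.129 = 1840 Pa.
ΔP = 1840 Pa = 1.84 kPa.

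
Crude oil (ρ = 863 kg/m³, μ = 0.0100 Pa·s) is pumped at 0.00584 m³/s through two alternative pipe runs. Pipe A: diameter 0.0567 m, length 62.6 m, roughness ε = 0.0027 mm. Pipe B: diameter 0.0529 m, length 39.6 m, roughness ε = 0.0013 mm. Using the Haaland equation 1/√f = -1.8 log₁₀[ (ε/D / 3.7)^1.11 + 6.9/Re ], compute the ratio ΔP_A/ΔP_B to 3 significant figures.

Pipe A: V = Q/A = 0.00584/0.002525 = 2.313 m/s; Re = 1.132e+04; ε/D = 4.76e-05; Haaland → f = 0.02991; ΔP_A = f(L/D)(ρV²/2) = 7.623e+04 Pa.
Pipe B: V = Q/A = 0.00584/0.002198 = 2.657 m/s; Re = 1.213e+04; ε/D = 2.46e-05; Haaland → f = 0.02933; ΔP_B = f(L/D)(ρV²/2) = 6.69e+04 Pa.
ΔP_A/ΔP_B = 7.623e+04/6.69e+04 = 1.14.

ΔP_A/ΔP_B ≈ 1.14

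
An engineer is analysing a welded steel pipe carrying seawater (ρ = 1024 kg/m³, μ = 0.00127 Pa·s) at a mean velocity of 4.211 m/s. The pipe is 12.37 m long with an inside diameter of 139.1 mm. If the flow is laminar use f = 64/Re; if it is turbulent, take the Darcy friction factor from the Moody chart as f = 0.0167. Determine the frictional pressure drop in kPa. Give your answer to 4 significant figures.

Reynolds number Re = ρVD/μ = 1024 · 4.211 · 0.1391 / 0.00127 = 4.723e+05.
Re > 4000 → turbulent; use the Moody-chart value f = 0.0167.
Darcy-Weisbach: ΔP = f(L/D)(ρV²/2) = 0.0167·(12.37/0.1391)·(1024·4.211²/2) = 0.0167·88.93·9079 = 1.348e+04 Pa.
ΔP = 1.348e+04 Pa = 13.48 kPa.

ΔP ≈ 13.48 kPa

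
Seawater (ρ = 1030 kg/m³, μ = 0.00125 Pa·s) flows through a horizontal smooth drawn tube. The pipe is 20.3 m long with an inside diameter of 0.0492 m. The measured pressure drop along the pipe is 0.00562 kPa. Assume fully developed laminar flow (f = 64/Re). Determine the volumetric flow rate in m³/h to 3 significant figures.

Q ≈ 0.115 m³/h

For laminar flow, f = 64/Re with Re = ρVD/μ, so Darcy-Weisbach reduces to ΔP = 32μLV/D². Solving for V: V = ΔP·D²/(32μL) = 5.62·(0.0492)²/(32·0.00125·20.3) = 0.01675 m/s.
Check: Re = ρVD/μ = 1030·0.01675·0.0492/0.00125 = 679.2 < 2300, so the laminar assumption holds.
Q = V·A = 0.01675·(π/4·0.0492²) = 3.185e-05 m³/s = 0.115 m³/h.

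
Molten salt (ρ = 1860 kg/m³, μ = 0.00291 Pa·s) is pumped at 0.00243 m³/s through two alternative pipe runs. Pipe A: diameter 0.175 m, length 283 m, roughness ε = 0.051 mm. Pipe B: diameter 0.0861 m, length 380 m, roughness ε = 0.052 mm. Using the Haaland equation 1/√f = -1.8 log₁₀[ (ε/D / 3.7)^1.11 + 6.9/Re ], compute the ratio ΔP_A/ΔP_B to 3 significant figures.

Pipe A: V = Q/A = 0.00243/0.02405 = 0.101 m/s; Re = 1.13e+04; ε/D = 0.000291; Haaland → f = 0.03024; ΔP_A = f(L/D)(ρV²/2) = 464.2 Pa.
Pipe B: V = Q/A = 0.00243/0.005822 = 0.4174 m/s; Re = 2.297e+04; ε/D = 0.000604; Haaland → f = 0.02608; ΔP_B = f(L/D)(ρV²/2) = 1.865e+04 Pa.
ΔP_A/ΔP_B = 464.2/1.865e+04 = 0.0249.

ΔP_A/ΔP_B ≈ 0.0249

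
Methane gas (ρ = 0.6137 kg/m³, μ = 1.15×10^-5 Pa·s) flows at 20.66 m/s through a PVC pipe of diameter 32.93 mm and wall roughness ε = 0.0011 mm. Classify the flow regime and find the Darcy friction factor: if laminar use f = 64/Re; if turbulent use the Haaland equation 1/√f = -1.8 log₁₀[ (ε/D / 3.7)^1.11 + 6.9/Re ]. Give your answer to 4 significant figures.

f ≈ 0.02236

Re = ρVD/μ = 0.6137·20.66·0.03293/1.15e-05 = 3.631e+04.
Re > 4000 → turbulent. ε/D = 1.1e-06/0.03293 = 3.34e-05; Haaland: 1/√f = -1.8 log₁₀[2.52e-06 + 0.00019] = 6.688, so f = 0.02236.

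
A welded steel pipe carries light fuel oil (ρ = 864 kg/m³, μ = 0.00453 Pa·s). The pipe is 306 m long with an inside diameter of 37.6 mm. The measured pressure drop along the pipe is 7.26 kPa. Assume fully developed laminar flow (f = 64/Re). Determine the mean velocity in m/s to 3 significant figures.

V ≈ 0.231 m/s

For laminar flow, f = 64/Re with Re = ρVD/μ, so Darcy-Weisbach reduces to ΔP = 32μLV/D². Solving for V: V = ΔP·D²/(32μL) = 7260·(0.0376)²/(32·0.00453·306) = 0.2314 m/s.
Check: Re = ρVD/μ = 864·0.2314·0.0376/0.00453 = 1659 < 2300, so the laminar assumption holds.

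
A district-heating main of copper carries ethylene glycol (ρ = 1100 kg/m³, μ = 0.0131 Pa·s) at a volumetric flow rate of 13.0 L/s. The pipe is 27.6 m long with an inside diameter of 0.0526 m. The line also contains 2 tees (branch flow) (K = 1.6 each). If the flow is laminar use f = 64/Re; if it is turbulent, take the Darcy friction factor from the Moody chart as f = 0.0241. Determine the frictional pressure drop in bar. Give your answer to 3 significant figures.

Q = 13.0 L/s = 13.0/1000 = 0.013 m³/s.
Cross-sectional area A = πD²/4 = π(0.0526)²/4 = 0.002173 m²; mean velocity V = Q/A = 0.013/0.002173 = 5.982 m/s.
Reynolds number Re = ρVD/μ = 1100 · 5.982 · 0.0526 / 0.0131 = 2.642e+04.
Re > 4000 → turbulent; use the Moody-chart value f = 0.0241.
Total minor-loss coefficient ΣK = 2·1.6 = 3.2.
ΔP = [f·L/D + ΣK]·(ρV²/2) = [0.0241·27.6/0.0526 + 3.2]·(1100·5.982²/2) = [12.65 + 3.2]·1.968e+04 = 3.119e+05 Pa.
ΔP = 3.119e+05 Pa = 3.12 bar.

ΔP ≈ 3.12 bar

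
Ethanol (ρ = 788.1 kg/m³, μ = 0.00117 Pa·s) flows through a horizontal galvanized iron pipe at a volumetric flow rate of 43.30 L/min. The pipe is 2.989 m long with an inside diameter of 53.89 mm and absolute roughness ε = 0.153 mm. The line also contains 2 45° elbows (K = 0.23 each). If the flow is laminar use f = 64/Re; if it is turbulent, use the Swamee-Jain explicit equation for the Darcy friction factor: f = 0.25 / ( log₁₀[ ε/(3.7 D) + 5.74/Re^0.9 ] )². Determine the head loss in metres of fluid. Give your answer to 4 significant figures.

Q = 43.30 L/min = 43.30/60000 = 0.0007217 m³/s.
Cross-sectional area A = πD²/4 = π(0.05389)²/4 = 0.002281 m²; mean velocity V = Q/A = 0.0007217/0.002281 = 0.3164 m/s.
Reynolds number Re = ρVD/μ = 788.1 · 0.3164 · 0.05389 / 0.00117 = 1.149e+04.
Re > 4000 → turbulent. Relative roughness ε/D = 0.000153/0.05389 = 0.00284. Swamee-Jain: f = 0.25/(log₁₀[0.00284/3.7 + 5.74/1.149e+04^0.9])² = 0.25/(log₁₀[0.000767 + 0.00127])² = 0.25/(-2.69)² = 0.03454.
Total minor-loss coefficient ΣK = 2·0.23 = 0.46.
ΔP = [f·L/D + ΣK]·(ρV²/2) = [0.03454·2.989/0.05389 + 0.46]·(788.1·0.3164²/2) = [1.916 + 0.46]·39.45 = 93.72 Pa.
Head loss h_f = ΔP/(ρg) = 93.72/(788.1·9.81) = 0.01212 m.

h_f ≈ 0.01212 m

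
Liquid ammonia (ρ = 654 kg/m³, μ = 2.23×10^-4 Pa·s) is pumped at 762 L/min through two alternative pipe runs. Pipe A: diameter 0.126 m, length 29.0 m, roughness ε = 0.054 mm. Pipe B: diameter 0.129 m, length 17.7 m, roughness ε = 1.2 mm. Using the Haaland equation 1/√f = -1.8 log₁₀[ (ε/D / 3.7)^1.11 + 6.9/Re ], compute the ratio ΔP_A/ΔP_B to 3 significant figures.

Pipe A: V = Q/A = 0.0127/0.01247 = 1.019 m/s; Re = 3.764e+05; ε/D = 0.000429; Haaland → f = 0.01738; ΔP_A = f(L/D)(ρV²/2) = 1357 Pa.
Pipe B: V = Q/A = 0.0127/0.01307 = 0.9717 m/s; Re = 3.676e+05; ε/D = 0.0093; Haaland → f = 0.03723; ΔP_B = f(L/D)(ρV²/2) = 1577 Pa.
ΔP_A/ΔP_B = 1357/1577 = 0.860.

ΔP_A/ΔP_B ≈ 0.860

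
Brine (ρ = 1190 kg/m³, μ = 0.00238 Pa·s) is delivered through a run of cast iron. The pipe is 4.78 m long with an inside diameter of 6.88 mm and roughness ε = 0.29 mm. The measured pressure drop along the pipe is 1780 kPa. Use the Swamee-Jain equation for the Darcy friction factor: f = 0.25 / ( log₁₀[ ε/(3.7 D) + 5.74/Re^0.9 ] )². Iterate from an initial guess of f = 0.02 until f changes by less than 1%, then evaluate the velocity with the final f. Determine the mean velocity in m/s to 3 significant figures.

Rearranging Darcy-Weisbach: V = √(2·ΔP·D/(f·L·ρ)). With ε/D = 0.00029/0.00688 = 0.0422, iterate starting from f = 0.02:
  f = 0.02 → V = √(2·1.78e+06·0.00688/(0.02·4.78·1190)) = 14.67 m/s; Re = ρVD/μ = 5.047e+04; f → 0.06706
  f = 0.06706 → V = 8.013 m/s; Re = 2.756e+04; f → 0.06769
Converged (Δf/f < 1%). With the final f = 0.06769: V = √(2·1.78e+06·0.00688/(0.06769·4.78·1190)) = 7.976 m/s.

V ≈ 7.98 m/s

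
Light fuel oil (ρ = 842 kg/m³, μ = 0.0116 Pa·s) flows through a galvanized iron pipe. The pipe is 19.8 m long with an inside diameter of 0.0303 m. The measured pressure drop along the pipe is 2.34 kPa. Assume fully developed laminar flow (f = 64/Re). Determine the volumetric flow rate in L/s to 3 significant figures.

Q ≈ 0.211 L/s

For laminar flow, f = 64/Re with Re = ρVD/μ, so Darcy-Weisbach reduces to ΔP = 32μLV/D². Solving for V: V = ΔP·D²/(32μL) = 2340·(0.0303)²/(32·0.0116·19.8) = 0.2923 m/s.
Check: Re = ρVD/μ = 842·0.2923·0.0303/0.0116 = 642.9 < 2300, so the laminar assumption holds.
Q = V·A = 0.2923·(π/4·0.0303²) = 0.0002108 m³/s = 0.211 L/s.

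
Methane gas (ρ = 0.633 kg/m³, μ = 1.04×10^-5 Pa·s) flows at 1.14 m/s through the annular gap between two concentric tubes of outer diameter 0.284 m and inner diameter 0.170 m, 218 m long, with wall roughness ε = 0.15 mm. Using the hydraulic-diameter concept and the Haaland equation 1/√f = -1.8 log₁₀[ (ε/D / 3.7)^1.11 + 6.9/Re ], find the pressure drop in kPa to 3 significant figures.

ΔP ≈ 0.0271 kPa

Hydraulic diameter D_h = 4A/P = D_o - D_i = 0.284 - 0.17 = 0.114 m.
Re = ρVD_h/μ = 0.633·1.14·0.114/1.04e-05 = 7910.
ε/D_h = 0.00015/0.114 = 0.00132; Haaland gives 1/√f = -1.8 log₁₀[0.000148+0.000872] = 5.384, so f = 0.0345.
ΔP = f(L/D_h)(ρV²/2) = 0.0345·218/0.114·0.4113 = 27.14 Pa.
ΔP = 0.0271 kPa.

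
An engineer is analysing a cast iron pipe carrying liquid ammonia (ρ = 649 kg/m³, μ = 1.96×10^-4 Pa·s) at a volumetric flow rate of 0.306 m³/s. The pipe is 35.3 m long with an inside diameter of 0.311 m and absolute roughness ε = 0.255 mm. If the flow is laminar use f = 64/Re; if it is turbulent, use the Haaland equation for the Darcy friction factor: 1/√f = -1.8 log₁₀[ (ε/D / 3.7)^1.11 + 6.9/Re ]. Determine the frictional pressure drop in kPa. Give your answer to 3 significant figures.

ΔP ≈ 11.3 kPa

Cross-sectional area A = πD²/4 = π(0.311)²/4 = 0.07596 m²; mean velocity V = Q/A = 0.306/0.07596 = 4.028 m/s.
Reynolds number Re = ρVD/μ = 649 · 4.028 · 0.311 / 0.000196 = 4.148e+06.
Re > 4000 → turbulent. Relative roughness ε/D = 0.000255/0.311 = 0.00082. Haaland: 1/√f = -1.8 log₁₀[(0.00082/3.7)^1.11 + 6.9/4.148e+06] = -1.8 log₁₀[8.78e-05 + 1.66e-06] = 7.287, so f = 0.01883.
Darcy-Weisbach: ΔP = f(L/D)(ρV²/2) = 0.01883·(35.3/0.311)·(649·4.028²/2) = 0.01883·113.5·5265 = 1.126e+04 Pa.
ΔP = 1.126e+04 Pa = 11.3 kPa.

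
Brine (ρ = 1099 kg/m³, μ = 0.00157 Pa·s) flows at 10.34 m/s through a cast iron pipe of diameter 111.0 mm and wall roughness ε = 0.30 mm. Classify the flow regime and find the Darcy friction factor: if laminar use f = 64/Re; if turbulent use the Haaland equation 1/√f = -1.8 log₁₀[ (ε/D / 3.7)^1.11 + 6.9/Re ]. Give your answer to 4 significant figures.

f ≈ 0.02563

Re = ρVD/μ = 1099·10.34·0.111/0.00157 = 8.034e+05.
Re > 4000 → turbulent. ε/D = 0.0003/0.111 = 0.0027; Haaland: 1/√f = -1.8 log₁₀[0.00033 + 8.59e-06] = 6.246, so f = 0.02563.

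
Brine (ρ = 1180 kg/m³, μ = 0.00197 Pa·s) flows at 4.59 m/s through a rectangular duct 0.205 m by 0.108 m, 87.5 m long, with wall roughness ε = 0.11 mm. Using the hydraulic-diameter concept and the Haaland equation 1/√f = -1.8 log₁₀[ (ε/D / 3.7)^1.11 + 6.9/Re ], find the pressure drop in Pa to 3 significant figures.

ΔP ≈ 148000 Pa

Hydraulic diameter D_h = 4A/P = 4·(0.205·0.108)/(2·(0.205+0.108)) = 0.08856/0.626 = 0.1415 m.
Re = ρVD_h/μ = 1180·4.59·0.1415/0.00197 = 3.889e+05.
ε/D_h = 0.00011/0.1415 = 0.000778; Haaland gives 1/√f = -1.8 log₁₀[8.28e-05+1.77e-05] = 7.196, so f = 0.01931.
ΔP = f(L/D_h)(ρV²/2) = 0.01931·87.5/0.1415·1.243e+04 = 1.485e+05 Pa.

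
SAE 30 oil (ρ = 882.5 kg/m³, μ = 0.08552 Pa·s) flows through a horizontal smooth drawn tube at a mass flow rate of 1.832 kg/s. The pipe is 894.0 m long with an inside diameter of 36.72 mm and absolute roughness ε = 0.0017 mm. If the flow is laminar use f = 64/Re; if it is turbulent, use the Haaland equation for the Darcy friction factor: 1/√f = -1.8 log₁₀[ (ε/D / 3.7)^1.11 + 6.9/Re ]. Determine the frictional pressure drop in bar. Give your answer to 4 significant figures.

A = πD²/4 = π(0.03672)²/4 = 0.001059 m²; mean velocity V = ṁ/(ρA) = 1.832/(882.5 · 0.001059) = 1.96 m/s.
Reynolds number Re = ρVD/μ = 882.5 · 1.96 · 0.03672 / 0.0855 = 742.8.
Re < 2300 → laminar flow, so f = 64/Re = 64/742.8 = 0.08616 (the turbulent correlation is not needed).
Darcy-Weisbach: ΔP = f(L/D)(ρV²/2) = 0.08616·(894/0.03672)·(882.5·1.96²/2) = 0.08616·2.435e+04·1696 = 3.557e+06 Pa.
ΔP = 3.557e+06 Pa = 35.57 bar.

ΔP ≈ 35.57 bar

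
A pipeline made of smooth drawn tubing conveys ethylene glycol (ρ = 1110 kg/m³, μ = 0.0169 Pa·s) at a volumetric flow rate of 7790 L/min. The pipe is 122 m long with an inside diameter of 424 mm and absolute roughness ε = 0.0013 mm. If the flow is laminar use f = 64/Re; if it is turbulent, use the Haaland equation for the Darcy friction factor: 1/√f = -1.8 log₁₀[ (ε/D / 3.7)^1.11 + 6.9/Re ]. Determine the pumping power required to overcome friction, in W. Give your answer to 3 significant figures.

P ≈ 425 W

Q = 7790 L/min = 7790/60000 = 0.1298 m³/s.
Cross-sectional area A = πD²/4 = π(0.424)²/4 = 0.1412 m²; mean velocity V = Q/A = 0.1298/0.1412 = 0.9195 m/s.
Reynolds number Re = ρVD/μ = 1110 · 0.9195 · 0.424 / 0.0169 = 2.561e+04.
Re > 4000 → turbulent. Relative roughness ε/D = 1.3e-06/0.424 = 3.07e-06. Haaland: 1/√f = -1.8 log₁₀[(3.07e-06/3.7)^1.11 + 6.9/2.561e+04] = -1.8 log₁₀[1.78e-07 + 0.000269] = 6.425, so f = 0.02423.
Darcy-Weisbach: ΔP = f(L/D)(ρV²/2) = 0.02423·(122/0.424)·(1110·0.9195²/2) = 0.02423·287.7·469.3 = 3271 Pa.
Pumping power P = QΔP = 0.1298·3271 = 424.7 W = 425 W.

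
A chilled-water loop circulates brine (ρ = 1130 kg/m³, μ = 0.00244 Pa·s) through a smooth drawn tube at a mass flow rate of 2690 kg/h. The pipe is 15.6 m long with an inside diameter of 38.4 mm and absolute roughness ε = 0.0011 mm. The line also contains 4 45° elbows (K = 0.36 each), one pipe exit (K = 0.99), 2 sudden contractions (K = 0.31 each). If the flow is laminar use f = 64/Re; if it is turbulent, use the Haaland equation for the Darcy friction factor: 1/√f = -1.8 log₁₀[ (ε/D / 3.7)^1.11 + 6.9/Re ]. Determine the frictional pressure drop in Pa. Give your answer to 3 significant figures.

ΔP ≈ 2870 Pa

ṁ = 2690 kg/h = 2690/3600 = 0.7472 kg/s.
A = πD²/4 = π(0.0384)²/4 = 0.001158 m²; mean velocity V = ṁ/(ρA) = 0.7472/(1130 · 0.001158) = 0.571 m/s.
Reynolds number Re = ρVD/μ = 1130 · 0.571 · 0.0384 / 0.00244 = 1.015e+04.
Re > 4000 → turbulent. Relative roughness ε/D = 1.1e-06/0.0384 = 2.86e-05. Haaland: 1/√f = -1.8 log₁₀[(2.86e-05/3.7)^1.11 + 6.9/1.015e+04] = -1.8 log₁₀[2.12e-06 + 0.00068] = 5.7, so f = 0.03078.
Total minor-loss coefficient ΣK = 4·0.36 + 1·0.99 + 2·0.31 = 3.05.
ΔP = [f·L/D + ΣK]·(ρV²/2) = [0.03078·15.6/0.0384 + 3.05]·(1130·0.571²/2) = [12.51 + 3.05]·184.2 = 2865 Pa.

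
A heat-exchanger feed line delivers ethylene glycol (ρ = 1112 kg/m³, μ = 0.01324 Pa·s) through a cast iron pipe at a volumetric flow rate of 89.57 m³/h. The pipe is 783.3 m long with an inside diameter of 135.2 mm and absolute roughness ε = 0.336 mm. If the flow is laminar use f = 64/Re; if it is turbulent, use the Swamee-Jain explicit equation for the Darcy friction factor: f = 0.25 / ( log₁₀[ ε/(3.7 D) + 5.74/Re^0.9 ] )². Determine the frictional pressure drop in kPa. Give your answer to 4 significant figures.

Q = 89.57 m³/h = 89.57/3600 = 0.02488 m³/s.
Cross-sectional area A = πD²/4 = π(0.1352)²/4 = 0.01436 m²; mean velocity V = Q/A = 0.02488/0.01436 = 1.733 m/s.
Reynolds number Re = ρVD/μ = 1112 · 1.733 · 0.1352 / 0.0132 = 1.968e+04.
Re > 4000 → turbulent. Relative roughness ε/D = 0.000336/0.1352 = 0.00249. Swamee-Jain: f = 0.25/(log₁₀[0.00249/3.7 + 5.74/1.968e+04^0.9])² = 0.25/(log₁₀[0.000672 + 0.000784])² = 0.25/(-2.837)² = 0.03106.
Darcy-Weisbach: ΔP = f(L/D)(ρV²/2) = 0.03106·(783.3/0.1352)·(1112·1.733²/2) = 0.03106·5794·1670 = 3.005e+05 Pa.
ΔP = 3.005e+05 Pa = 300.5 kPa.

ΔP ≈ 300.5 kPa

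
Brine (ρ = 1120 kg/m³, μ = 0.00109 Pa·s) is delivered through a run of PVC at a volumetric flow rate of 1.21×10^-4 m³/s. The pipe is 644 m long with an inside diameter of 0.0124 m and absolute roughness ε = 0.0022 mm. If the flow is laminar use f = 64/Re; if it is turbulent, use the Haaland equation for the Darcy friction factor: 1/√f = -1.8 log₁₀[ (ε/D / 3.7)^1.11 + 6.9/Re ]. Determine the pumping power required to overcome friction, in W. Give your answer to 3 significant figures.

P ≈ 103 W

Cross-sectional area A = πD²/4 = π(0.0124)²/4 = 0.0001208 m²; mean velocity V = Q/A = 0.000121/0.0001208 = 1.002 m/s.
Reynolds number Re = ρVD/μ = 1120 · 1.002 · 0.0124 / 0.00109 = 1.277e+04.
Re > 4000 → turbulent. Relative roughness ε/D = 2.2e-06/0.0124 = 0.000177. Haaland: 1/√f = -1.8 log₁₀[(0.000177/3.7)^1.11 + 6.9/1.277e+04] = -1.8 log₁₀[1.61e-05 + 0.00054] = 5.858, so f = 0.02914.
Darcy-Weisbach: ΔP = f(L/D)(ρV²/2) = 0.02914·(644/0.0124)·(1120·1.002²/2) = 0.02914·5.194e+04·562.2 = 8.508e+05 Pa.
Pumping power P = QΔP = 0.000121·8.508e+05 = 103.0 W = 103 W.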